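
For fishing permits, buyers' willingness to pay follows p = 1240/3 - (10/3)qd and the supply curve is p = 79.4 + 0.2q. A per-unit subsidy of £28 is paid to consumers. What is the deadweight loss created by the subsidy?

Pre-subsidy: 1240/3 - (10/3)q = 79.4 + 0.2q gives q* = 5009/53 and p* = 5210/53.
With the rebate, buyers effectively pay pb = ps − 28, where ps is the price sellers receive.
On the curves, pb = 1240/3 - (10/3)q and ps = 79.4 + 0.2q; the wedge ps − pb = 28 gives 79.4 + 0.2q − (1240/3 - (10/3)q) = 28, so q' = 5429/53.
Then pb = 1240/3 − (10/3)·(5429/53) = 3810/53 and ps = 79.4 + 0.2·(5429/53) = 5294/53.
The subsidy expands output by 5429/53 − 5009/53 = 420/53 past the efficient level; on those units the gap between marginal cost and willingness to pay runs from 0 up to 28.
DWL = ½ × 28 × 420/53 = 5880/53.

Deadweight loss = 5880/53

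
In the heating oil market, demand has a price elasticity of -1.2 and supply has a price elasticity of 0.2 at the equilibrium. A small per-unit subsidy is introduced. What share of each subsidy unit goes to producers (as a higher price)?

For a small subsidy around the equilibrium, the benefit split depends on the relative slopes, which at a point are proportional to the elasticities.
Buyer share = εs/(εs + |εd|) = 0.2/(0.2 + 1.2) = 1/7; seller share = |εd|/(εs + |εd|) = 6/7.
So producers capture 6/7 of the subsidy.

Producer share = 6/7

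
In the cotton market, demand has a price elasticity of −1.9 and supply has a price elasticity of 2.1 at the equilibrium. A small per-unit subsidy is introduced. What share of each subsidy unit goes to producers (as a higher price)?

Producer share = 0.475

For a small subsidy around the equilibrium, the benefit split depends on the relative slopes, which at a point are proportional to the elasticities.
Buyer share = εs/(εs + |εd|) = 2.1/(2.1 + 1.9) = 0.525; seller share = |εd|/(εs + |εd|) = 0.475.
So producers capture 0.475 of the subsidy.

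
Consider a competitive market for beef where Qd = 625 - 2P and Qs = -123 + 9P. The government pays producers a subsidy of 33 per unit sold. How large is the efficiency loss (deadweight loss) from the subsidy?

Deadweight loss = 891

Pre-subsidy: 625 - 2P = -123 + 9P gives P* = 68, Q* = 489.
With the subsidy, sellers receive Ps = Pb + 33 for each unit, where Pb is the price buyers pay.
Supply in terms of Pb becomes Qs = -123 + 9(Pb + 33) = 174 + 9Pb. Setting this equal to demand: 625 - 2Pb = 174 + 9Pb, so Pb = 41.
Sellers receive Ps = 41 + 33 = 74; Q' = 625 − 2·41 = 543.
The subsidy expands output by 543 − 489 = 54 past the efficient level; on those units the gap between marginal cost and willingness to pay runs from 0 up to 33.
DWL = ½ × 33 × 54 = 891.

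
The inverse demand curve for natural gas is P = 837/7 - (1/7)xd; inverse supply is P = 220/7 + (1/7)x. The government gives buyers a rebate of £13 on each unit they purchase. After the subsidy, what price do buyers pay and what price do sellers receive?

Pre-subsidy: 837/7 - (1/7)x = 220/7 + (1/7)x gives x* = 308.5 and P* = 75.5.
With the rebate, buyers effectively pay Pb = Ps − 13, where Ps is the price sellers receive.
On the curves, Pb = 837/7 - (1/7)x and Ps = 220/7 + (1/7)x; the wedge Ps − Pb = 13 gives 220/7 + (1/7)x − (837/7 - (1/7)x) = 13, so x' = 354.
Then Pb = 837/7 − (1/7)·354 = 69 and Ps = 220/7 + (1/7)·354 = 82.

Buyers pay £69; sellers receive £82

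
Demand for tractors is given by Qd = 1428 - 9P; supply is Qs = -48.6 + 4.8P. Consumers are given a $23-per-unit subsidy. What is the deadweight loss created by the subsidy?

Pre-subsidy: 1428 - 9P = -48.6 + 4.8P gives P* = 107, Q* = 465.
With the rebate, buyers effectively pay Pb = Ps − 23, where Ps is the price sellers receive.
Demand in terms of Ps becomes Qd = 1428 − 9(Ps − 23) = 1635 - 9Ps. Setting this equal to supply: 1635 - 9Ps = -48.6 + 4.8Ps, so Ps = 122.
Buyers pay Pb = 122 − 23 = 99; Q' = -48.6 + 4.8·122 = 537.
The subsidy expands output by 537 − 465 = 72 past the efficient level; on those units the gap between marginal cost and willingness to pay runs from 0 up to 23.
DWL = ½ × 23 × 72 = 828.

Deadweight loss = $828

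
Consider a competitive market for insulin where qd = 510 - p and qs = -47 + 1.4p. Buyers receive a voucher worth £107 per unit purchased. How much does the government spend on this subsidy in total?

Pre-subsidy: 510 - p = -47 + 1.4p gives p* = 2785/12, q* = 3335/12.
With the rebate, buyers effectively pay pb = ps − 107, where ps is the price sellers receive.
Demand in terms of ps becomes qd = 510 − 1(ps − 107) = 617 - ps. Setting this equal to supply: 617 - ps = -47 + 1.4ps, so ps = 830/3.
Buyers pay pb = 830/3 − 107 = 509/3; q' = -47 + 1.4·(830/3) = 1021/3.
Government outlay = subsidy × quantity = 107 × 1021/3 = 109247/3.

Government cost = 109247/3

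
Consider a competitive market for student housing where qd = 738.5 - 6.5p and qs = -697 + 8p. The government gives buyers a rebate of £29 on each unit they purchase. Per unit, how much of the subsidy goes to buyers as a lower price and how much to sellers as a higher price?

Pre-subsidy: 738.5 - 6.5p = -697 + 8p gives p* = 99, q* = 95.
With the rebate, buyers effectively pay pb = ps − 29, where ps is the price sellers receive.
Demand in terms of ps becomes qd = 738.5 − 6.5(ps − 29) = 927 - 6.5ps. Setting this equal to supply: 927 - 6.5ps = -697 + 8ps, so ps = 112.
Buyers pay pb = 112 − 29 = 83; q' = -697 + 8·112 = 199.
Buyers' price falls by p* − pb = 99 − 83 = 16; sellers' price rises by ps − p* = 112 − 99 = 13.

Buyers gain £16 per unit; sellers gain £13 per unit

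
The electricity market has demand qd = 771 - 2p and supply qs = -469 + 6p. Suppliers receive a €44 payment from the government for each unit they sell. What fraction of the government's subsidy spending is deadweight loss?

DWL / government spending = 33/527

Pre-subsidy: 771 - 2p = -469 + 6p gives p* = 155, q* = 461.
With the subsidy, sellers receive ps = pb + 44 for each unit, where pb is the price buyers pay.
Supply in terms of pb becomes qs = -469 + 6(pb + 44) = -205 + 6pb. Setting this equal to demand: 771 - 2pb = -205 + 6pb, so pb = 122.
Sellers receive ps = 122 + 44 = 166; q' = 771 − 2·122 = 527.
ΔCS = ½(461 + 527)(155 − 122) = 16302; ΔPS = ½(461 + 527)(166 − 155) = 5434.
Government spending = 44 × 527 = 23188.
DWL = ½ × 44 × (527 − 461) = 1452; fraction = 1452 / 23188 = 33/527.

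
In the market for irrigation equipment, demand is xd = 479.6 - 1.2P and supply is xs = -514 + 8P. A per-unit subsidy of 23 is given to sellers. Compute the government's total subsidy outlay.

Pre-subsidy: 479.6 - 1.2P = -514 + 8P gives P* = 108, x* = 350.
With the subsidy, sellers receive Ps = Pb + 23 for each unit, where Pb is the price buyers pay.
Supply in terms of Pb becomes xs = -514 + 8(Pb + 23) = -330 + 8Pb. Setting this equal to demand: 479.6 - 1.2Pb = -330 + 8Pb, so Pb = 88.
Sellers receive Ps = 88 + 23 = 111; x' = 479.6 − 1.2·88 = 374.
Government outlay = subsidy × quantity = 23 × 374 = 8602.

Government cost = 8602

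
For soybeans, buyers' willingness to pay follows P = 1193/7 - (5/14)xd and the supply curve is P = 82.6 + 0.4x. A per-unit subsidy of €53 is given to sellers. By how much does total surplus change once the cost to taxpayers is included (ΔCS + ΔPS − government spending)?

Net change in total surplus = -€1855

Pre-subsidy: 1193/7 - (5/14)x = 82.6 + 0.4x gives x* = 116 and P* = 129.
With the subsidy, sellers receive Ps = Pb + 53 for each unit, where Pb is the price buyers pay.
On the curves, Pb = 1193/7 - (5/14)x and Ps = 82.6 + 0.4x; the wedge Ps − Pb = 53 gives 82.6 + 0.4x − (1193/7 - (5/14)x) = 53, so x' = 186.
Then Pb = 1193/7 − (5/14)·186 = 104 and Ps = 82.6 + 0.4·186 = 157.
ΔCS = ½(116 + 186)(129 − 104) = 3775; ΔPS = ½(116 + 186)(157 − 129) = 4228.
Government spending = 53 × 186 = 9858.
Net change = 3775 + 4228 − 9858 = -1855. The loss equals the DWL triangle ½·53·70.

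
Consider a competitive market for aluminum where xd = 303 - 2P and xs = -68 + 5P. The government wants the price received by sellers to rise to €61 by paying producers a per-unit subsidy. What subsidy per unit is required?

At a seller price of 61, quantity supplied is -68 + 5·61 = 237.
Buyers absorb 237 only when they pay Pb with 303 − 2·Pb = 237, i.e. Pb = 33.
s = Ps − Pb = 61 − 33 = 28.

Required subsidy s = €28 per unit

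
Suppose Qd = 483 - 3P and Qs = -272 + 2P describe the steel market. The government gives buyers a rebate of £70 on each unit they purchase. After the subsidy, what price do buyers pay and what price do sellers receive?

Pre-subsidy: 483 - 3P = -272 + 2P gives P* = 151, Q* = 30.
With the rebate, buyers effectively pay Pb = Ps − 70, where Ps is the price sellers receive.
Demand in terms of Ps becomes Qd = 483 − 3(Ps − 70) = 693 - 3Ps. Setting this equal to supply: 693 - 3Ps = -272 + 2Ps, so Ps = 193.
Buyers pay Pb = 193 − 70 = 123; Q' = -272 + 2·193 = 114.

Buyers pay £123; sellers receive £193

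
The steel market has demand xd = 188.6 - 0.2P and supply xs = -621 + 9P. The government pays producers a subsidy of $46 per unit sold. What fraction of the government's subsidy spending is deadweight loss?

DWL / government spending = 0.025

Pre-subsidy: 188.6 - 0.2P = -621 + 9P gives P* = 88, x* = 171.
With the subsidy, sellers receive Ps = Pb + 46 for each unit, where Pb is the price buyers pay.
Supply in terms of Pb becomes xs = -621 + 9(Pb + 46) = -207 + 9Pb. Setting this equal to demand: 188.6 - 0.2Pb = -207 + 9Pb, so Pb = 43.
Sellers receive Ps = 43 + 46 = 89; x' = 188.6 − 0.2·43 = 180.
ΔCS = ½(171 + 180)(88 − 43) = 7897.5; ΔPS = ½(171 + 180)(89 − 88) = 175.5.
Government spending = 46 × 180 = 8280.
DWL = ½ × 46 × (180 − 171) = 207; fraction = 207 / 8280 = 0.025.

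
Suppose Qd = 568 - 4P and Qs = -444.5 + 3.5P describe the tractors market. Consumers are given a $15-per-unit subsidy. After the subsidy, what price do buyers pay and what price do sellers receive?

Pre-subsidy: 568 - 4P = -444.5 + 3.5P gives P* = 135, Q* = 28.
With the rebate, buyers effectively pay Pb = Ps − 15, where Ps is the price sellers receive.
Demand in terms of Ps becomes Qd = 568 − 4(Ps − 15) = 628 - 4Ps. Setting this equal to supply: 628 - 4Ps = -444.5 + 3.5Ps, so Ps = 143.
Buyers pay Pb = 143 − 15 = 128; Q' = -444.5 + 3.5·143 = 56.

Buyers pay $128; sellers receive $143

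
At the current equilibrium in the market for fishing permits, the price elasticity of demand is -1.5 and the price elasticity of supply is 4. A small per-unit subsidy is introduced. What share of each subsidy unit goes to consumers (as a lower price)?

For a small subsidy around the equilibrium, the benefit split depends on the relative slopes, which at a point are proportional to the elasticities.
Buyer share = εs/(εs + |εd|) = 4/(4 + 1.5) = 8/11; seller share = |εd|/(εs + |εd|) = 3/11.

Consumer share = 8/11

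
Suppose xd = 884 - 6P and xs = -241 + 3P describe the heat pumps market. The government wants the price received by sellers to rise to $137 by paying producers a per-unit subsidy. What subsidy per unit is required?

Required subsidy s = $18 per unit

At a seller price of 137, quantity supplied is -241 + 3·137 = 170.
Buyers absorb 170 only when they pay Pb with 884 − 6·Pb = 170, i.e. Pb = 119.
s = Ps − Pb = 137 − 119 = 18.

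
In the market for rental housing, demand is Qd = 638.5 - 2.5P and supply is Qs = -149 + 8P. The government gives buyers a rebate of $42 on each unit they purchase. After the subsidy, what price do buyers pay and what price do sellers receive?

Buyers pay $43; sellers receive $85

Pre-subsidy: 638.5 - 2.5P = -149 + 8P gives P* = 75, Q* = 451.
With the rebate, buyers effectively pay Pb = Ps − 42, where Ps is the price sellers receive.
Demand in terms of Ps becomes Qd = 638.5 − 2.5(Ps − 42) = 743.5 - 2.5Ps. Setting this equal to supply: 743.5 - 2.5Ps = -149 + 8Ps, so Ps = 85.
Buyers pay Pb = 85 − 42 = 43; Q' = -149 + 8·85 = 531.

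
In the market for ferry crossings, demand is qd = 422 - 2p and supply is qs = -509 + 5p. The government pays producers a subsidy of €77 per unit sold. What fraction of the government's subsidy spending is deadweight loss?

Pre-subsidy: 422 - 2p = -509 + 5p gives p* = 133, q* = 156.
With the subsidy, sellers receive ps = pb + 77 for each unit, where pb is the price buyers pay.
Supply in terms of pb becomes qs = -509 + 5(pb + 77) = -124 + 5pb. Setting this equal to demand: 422 - 2pb = -124 + 5pb, so pb = 78.
Sellers receive ps = 78 + 77 = 155; q' = 422 − 2·78 = 266.
ΔCS = ½(156 + 266)(133 − 78) = 11605; ΔPS = ½(156 + 266)(155 − 133) = 4642.
Government spending = 77 × 266 = 20482.
DWL = ½ × 77 × (266 − 156) = 4235; fraction = 4235 / 20482 = 55/266.

DWL / government spending = 55/266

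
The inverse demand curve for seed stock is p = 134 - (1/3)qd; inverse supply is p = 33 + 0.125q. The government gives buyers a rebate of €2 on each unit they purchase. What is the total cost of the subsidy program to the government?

Government cost = 4944/11

Pre-subsidy: 134 - (1/3)q = 33 + 0.125q gives q* = 2424/11 and p* = 666/11.
With the rebate, buyers effectively pay pb = ps − 2, where ps is the price sellers receive.
On the curves, pb = 134 - (1/3)q and ps = 33 + 0.125q; the wedge ps − pb = 2 gives 33 + 0.125q − (134 - (1/3)q) = 2, so q' = 2472/11.
Then pb = 134 − (1/3)·(2472/11) = 650/11 and ps = 33 + 0.125·(2472/11) = 672/11.
Government outlay = subsidy × quantity = 2 × 2472/11 = 4944/11.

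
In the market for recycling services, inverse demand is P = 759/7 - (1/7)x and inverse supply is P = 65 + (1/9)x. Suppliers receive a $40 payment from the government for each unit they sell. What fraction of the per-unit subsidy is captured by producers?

Pre-subsidy: 759/7 - (1/7)x = 65 + (1/9)x gives x* = 171 and P* = 84.
With the subsidy, sellers receive Ps = Pb + 40 for each unit, where Pb is the price buyers pay.
On the curves, Pb = 759/7 - (1/7)x and Ps = 65 + (1/9)x; the wedge Ps − Pb = 40 gives 65 + (1/9)x − (759/7 - (1/7)x) = 40, so x' = 328.5.
Then Pb = 759/7 − (1/7)·328.5 = 61.5 and Ps = 65 + (1/9)·328.5 = 101.5.
Buyers' price falls by P* − Pb = 84 − 61.5 = 22.5; sellers' price rises by Ps − P* = 101.5 − 84 = 17.5.
So producers capture 17.5/40 = 0.4375 of each unit of subsidy.

Producer share = 0.4375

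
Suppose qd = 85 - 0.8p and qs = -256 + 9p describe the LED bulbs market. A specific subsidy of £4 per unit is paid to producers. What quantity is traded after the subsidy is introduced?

Pre-subsidy: 85 - 0.8p = -256 + 9p gives p* = 1705/49, q* = 2801/49.
With the subsidy, sellers receive ps = pb + 4 for each unit, where pb is the price buyers pay.
Supply in terms of pb becomes qs = -256 + 9(pb + 4) = -220 + 9pb. Setting this equal to demand: 85 - 0.8pb = -220 + 9pb, so pb = 1525/49.
Sellers receive ps = 1525/49 + 4 = 1721/49; q' = 85 − 0.8·(1525/49) = 2945/49.

q' = 2945/49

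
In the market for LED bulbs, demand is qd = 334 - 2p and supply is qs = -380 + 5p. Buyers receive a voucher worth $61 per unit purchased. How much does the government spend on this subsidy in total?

Pre-subsidy: 334 - 2p = -380 + 5p gives p* = 102, q* = 130.
With the rebate, buyers effectively pay pb = ps − 61, where ps is the price sellers receive.
Demand in terms of ps becomes qd = 334 − 2(ps − 61) = 456 - 2ps. Setting this equal to supply: 456 - 2ps = -380 + 5ps, so ps = 836/7.
Buyers pay pb = 836/7 − 61 = 409/7; q' = -380 + 5·(836/7) = 1520/7.
Government outlay = subsidy × quantity = 61 × 1520/7 = 92720/7.

Government cost = 92720/7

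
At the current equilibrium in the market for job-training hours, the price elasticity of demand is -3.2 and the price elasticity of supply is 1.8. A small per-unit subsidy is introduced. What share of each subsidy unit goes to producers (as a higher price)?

For a small subsidy around the equilibrium, the benefit split depends on the relative slopes, which at a point are proportional to the elasticities.
Buyer share = εs/(εs + |εd|) = 1.8/(1.8 + 3.2) = 0.36; seller share = |εd|/(εs + |εd|) = 0.64.
So producers capture 0.64 of the subsidy.

Producer share = 0.64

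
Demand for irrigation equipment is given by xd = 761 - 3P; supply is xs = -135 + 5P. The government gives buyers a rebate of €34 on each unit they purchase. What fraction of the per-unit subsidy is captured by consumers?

Consumer share = 0.625

Pre-subsidy: 761 - 3P = -135 + 5P gives P* = 112, x* = 425.
With the rebate, buyers effectively pay Pb = Ps − 34, where Ps is the price sellers receive.
Demand in terms of Ps becomes xd = 761 − 3(Ps − 34) = 863 - 3Ps. Setting this equal to supply: 863 - 3Ps = -135 + 5Ps, so Ps = 124.75.
Buyers pay Pb = 124.75 − 34 = 90.75; x' = -135 + 5·124.75 = 488.75.
Buyers' price falls by P* − Pb = 112 − 90.75 = 21.25; sellers' price rises by Ps − P* = 124.75 − 112 = 12.75.
So consumers capture 21.25/34 = 0.625 of each unit of subsidy.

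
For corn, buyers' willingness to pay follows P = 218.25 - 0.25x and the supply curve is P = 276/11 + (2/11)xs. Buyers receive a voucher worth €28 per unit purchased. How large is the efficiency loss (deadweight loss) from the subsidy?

Pre-subsidy: 218.25 - 0.25x = 276/11 + (2/11)x gives x* = 8499/19 and P* = 2022/19.
With the rebate, buyers effectively pay Pb = Ps − 28, where Ps is the price sellers receive.
On the curves, Pb = 218.25 - 0.25x and Ps = 276/11 + (2/11)x; the wedge Ps − Pb = 28 gives 276/11 + (2/11)x − (218.25 - 0.25x) = 28, so x' = 9731/19.
Then Pb = 218.25 − 0.25·(9731/19) = 1714/19 and Ps = 276/11 + (2/11)·(9731/19) = 2246/19.
The subsidy expands output by 9731/19 − 8499/19 = 1232/19 past the efficient level; on those units the gap between marginal cost and willingness to pay runs from 0 up to 28.
DWL = ½ × 28 × 1232/19 = 17248/19.

Deadweight loss = 17248/19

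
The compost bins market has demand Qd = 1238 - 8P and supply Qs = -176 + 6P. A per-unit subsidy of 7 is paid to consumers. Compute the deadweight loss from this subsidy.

Deadweight loss = 84

Pre-subsidy: 1238 - 8P = -176 + 6P gives P* = 101, Q* = 430.
With the rebate, buyers effectively pay Pb = Ps − 7, where Ps is the price sellers receive.
Demand in terms of Ps becomes Qd = 1238 − 8(Ps − 7) = 1294 - 8Ps. Setting this equal to supply: 1294 - 8Ps = -176 + 6Ps, so Ps = 105.
Buyers pay Pb = 105 − 7 = 98; Q' = -176 + 6·105 = 454.
The subsidy expands output by 454 − 430 = 24 past the efficient level; on those units the gap between marginal cost and willingness to pay runs from 0 up to 7.
DWL = ½ × 7 × 24 = 84.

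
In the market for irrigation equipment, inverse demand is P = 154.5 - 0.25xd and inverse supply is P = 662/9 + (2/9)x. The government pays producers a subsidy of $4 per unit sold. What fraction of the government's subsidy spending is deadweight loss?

Pre-subsidy: 154.5 - 0.25x = 662/9 + (2/9)x gives x* = 2914/17 and P* = 1898/17.
With the subsidy, sellers receive Ps = Pb + 4 for each unit, where Pb is the price buyers pay.
On the curves, Pb = 154.5 - 0.25x and Ps = 662/9 + (2/9)x; the wedge Ps − Pb = 4 gives 662/9 + (2/9)x − (154.5 - 0.25x) = 4, so x' = 3058/17.
Then Pb = 154.5 − 0.25·(3058/17) = 1862/17 and Ps = 662/9 + (2/9)·(3058/17) = 1930/17.
ΔCS = ½(2914/17 + 3058/17)(1898/17 − 1862/17) = 107496/289; ΔPS = ½(2914/17 + 3058/17)(1930/17 − 1898/17) = 95552/289.
Government spending = 4 × 3058/17 = 12232/17.
DWL = ½ × 4 × (3058/17 − 2914/17) = 288/17; fraction = (288/17) / (12232/17) = 36/1529.

DWL / government spending = 36/1529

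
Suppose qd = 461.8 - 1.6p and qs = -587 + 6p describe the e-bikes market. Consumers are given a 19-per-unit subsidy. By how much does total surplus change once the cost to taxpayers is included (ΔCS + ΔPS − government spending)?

Pre-subsidy: 461.8 - 1.6p = -587 + 6p gives p* = 138, q* = 241.
With the rebate, buyers effectively pay pb = ps − 19, where ps is the price sellers receive.
Demand in terms of ps becomes qd = 461.8 − 1.6(ps − 19) = 492.2 - 1.6ps. Setting this equal to supply: 492.2 - 1.6ps = -587 + 6ps, so ps = 142.
Buyers pay pb = 142 − 19 = 123; q' = -587 + 6·142 = 265.
ΔCS = ½(241 + 265)(138 − 123) = 3795; ΔPS = ½(241 + 265)(142 − 138) = 1012.
Government spending = 19 × 265 = 5035.
Net change = 3795 + 1012 − 5035 = -228. The loss equals the DWL triangle ½·19·24.

Net change in total surplus = -228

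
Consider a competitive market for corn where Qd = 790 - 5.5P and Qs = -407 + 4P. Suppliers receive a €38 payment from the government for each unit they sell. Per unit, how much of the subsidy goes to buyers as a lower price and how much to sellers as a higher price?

Buyers gain €16 per unit; sellers gain €22 per unit

Pre-subsidy: 790 - 5.5P = -407 + 4P gives P* = 126, Q* = 97.
With the subsidy, sellers receive Ps = Pb + 38 for each unit, where Pb is the price buyers pay.
Supply in terms of Pb becomes Qs = -407 + 4(Pb + 38) = -255 + 4Pb. Setting this equal to demand: 790 - 5.5Pb = -255 + 4Pb, so Pb = 110.
Sellers receive Ps = 110 + 38 = 148; Q' = 790 − 5.5·110 = 185.
Buyers' price falls by P* − Pb = 126 − 110 = 16; sellers' price rises by Ps − P* = 148 − 126 = 22.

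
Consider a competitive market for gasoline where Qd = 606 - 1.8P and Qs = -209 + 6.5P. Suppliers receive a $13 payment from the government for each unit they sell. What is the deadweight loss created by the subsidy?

Pre-subsidy: 606 - 1.8P = -209 + 6.5P gives P* = 8150/83, Q* = 35628/83.
With the subsidy, sellers receive Ps = Pb + 13 for each unit, where Pb is the price buyers pay.
Supply in terms of Pb becomes Qs = -209 + 6.5(Pb + 13) = -124.5 + 6.5Pb. Setting this equal to demand: 606 - 1.8Pb = -124.5 + 6.5Pb, so Pb = 7305/83.
Sellers receive Ps = 7305/83 + 13 = 8384/83; Q' = 606 − 1.8·(7305/83) = 37149/83.
The subsidy expands output by 37149/83 − 35628/83 = 1521/83 past the efficient level; on those units the gap between marginal cost and willingness to pay runs from 0 up to 13.
DWL = ½ × 13 × 1521/83 = 19773/166.

Deadweight loss = 19773/166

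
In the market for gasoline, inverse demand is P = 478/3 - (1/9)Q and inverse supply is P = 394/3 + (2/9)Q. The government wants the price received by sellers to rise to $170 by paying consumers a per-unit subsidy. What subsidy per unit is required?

At a seller price of 170, quantity supplied is -591 + 4.5·170 = 174.
Buyers absorb 174 only when they pay Pb = 478/3 − (1/9)·174 = 140.
s = Ps − Pb = 170 − 140 = 30.

Required subsidy s = $30 per unit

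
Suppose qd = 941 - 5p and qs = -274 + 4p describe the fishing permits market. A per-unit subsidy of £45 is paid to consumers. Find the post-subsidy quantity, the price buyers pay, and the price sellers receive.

Pre-subsidy: 941 - 5p = -274 + 4p gives p* = 135, q* = 266.
With the rebate, buyers effectively pay pb = ps − 45, where ps is the price sellers receive.
Demand in terms of ps becomes qd = 941 − 5(ps − 45) = 1166 - 5ps. Setting this equal to supply: 1166 - 5ps = -274 + 4ps, so ps = 160.
Buyers pay pb = 160 − 45 = 115; q' = -274 + 4·160 = 366.

q' = 366; buyers pay £115; sellers receive £160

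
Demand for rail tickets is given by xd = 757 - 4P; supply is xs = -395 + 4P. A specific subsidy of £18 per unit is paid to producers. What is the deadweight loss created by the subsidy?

Pre-subsidy: 757 - 4P = -395 + 4P gives P* = 144, x* = 181.
With the subsidy, sellers receive Ps = Pb + 18 for each unit, where Pb is the price buyers pay.
Supply in terms of Pb becomes xs = -395 + 4(Pb + 18) = -323 + 4Pb. Setting this equal to demand: 757 - 4Pb = -323 + 4Pb, so Pb = 135.
Sellers receive Ps = 135 + 18 = 153; x' = 757 − 4·135 = 217.
The subsidy expands output by 217 − 181 = 36 past the efficient level; on those units the gap between marginal cost and willingness to pay runs from 0 up to 18.
DWL = ½ × 18 × 36 = 324.

Deadweight loss = £324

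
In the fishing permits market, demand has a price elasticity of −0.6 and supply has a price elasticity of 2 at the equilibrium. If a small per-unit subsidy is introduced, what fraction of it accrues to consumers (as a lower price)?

For a small subsidy around the equilibrium, the benefit split depends on the relative slopes, which at a point are proportional to the elasticities.
Buyer share = εs/(εs + |εd|) = 2/(2 + 0.6) = 10/13; seller share = |εd|/(εs + |εd|) = 3/13.

Consumer share = 10/13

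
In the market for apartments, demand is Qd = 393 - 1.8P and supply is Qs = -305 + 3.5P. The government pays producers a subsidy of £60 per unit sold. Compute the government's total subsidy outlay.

Pre-subsidy: 393 - 1.8P = -305 + 3.5P gives P* = 6980/53, Q* = 8265/53.
With the subsidy, sellers receive Ps = Pb + 60 for each unit, where Pb is the price buyers pay.
Supply in terms of Pb becomes Qs = -305 + 3.5(Pb + 60) = -95 + 3.5Pb. Setting this equal to demand: 393 - 1.8Pb = -95 + 3.5Pb, so Pb = 4880/53.
Sellers receive Ps = 4880/53 + 60 = 8060/53; Q' = 393 − 1.8·(4880/53) = 12045/53.
Government outlay = subsidy × quantity = 60 × 12045/53 = 722700/53.

Government cost = 722700/53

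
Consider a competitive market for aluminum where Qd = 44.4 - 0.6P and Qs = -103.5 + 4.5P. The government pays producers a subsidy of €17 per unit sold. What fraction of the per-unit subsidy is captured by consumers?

Pre-subsidy: 44.4 - 0.6P = -103.5 + 4.5P gives P* = 29, Q* = 27.
With the subsidy, sellers receive Ps = Pb + 17 for each unit, where Pb is the price buyers pay.
Supply in terms of Pb becomes Qs = -103.5 + 4.5(Pb + 17) = -27 + 4.5Pb. Setting this equal to demand: 44.4 - 0.6Pb = -27 + 4.5Pb, so Pb = 14.
Sellers receive Ps = 14 + 17 = 31; Q' = 44.4 − 0.6·14 = 36.
Buyers' price falls by P* − Pb = 29 − 14 = 15; sellers' price rises by Ps − P* = 31 − 29 = 2.
So consumers capture 15/17 = 15/17 of each unit of subsidy.

Consumer share = 15/17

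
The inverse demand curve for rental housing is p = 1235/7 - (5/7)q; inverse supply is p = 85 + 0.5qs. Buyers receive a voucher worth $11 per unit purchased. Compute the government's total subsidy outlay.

Government cost = 15774/17

Pre-subsidy: 1235/7 - (5/7)q = 85 + 0.5q gives q* = 1280/17 and p* = 2085/17.
With the rebate, buyers effectively pay pb = ps − 11, where ps is the price sellers receive.
On the curves, pb = 1235/7 - (5/7)q and ps = 85 + 0.5q; the wedge ps − pb = 11 gives 85 + 0.5q − (1235/7 - (5/7)q) = 11, so q' = 1434/17.
Then pb = 1235/7 − (5/7)·(1434/17) = 1975/17 and ps = 85 + 0.5·(1434/17) = 2162/17.
Government outlay = subsidy × quantity = 11 × 1434/17 = 15774/17.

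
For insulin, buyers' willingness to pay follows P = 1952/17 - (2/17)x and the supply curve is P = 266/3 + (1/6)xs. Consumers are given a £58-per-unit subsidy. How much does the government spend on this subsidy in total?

Government cost = £17168

Pre-subsidy: 1952/17 - (2/17)x = 266/3 + (1/6)x gives x* = 92 and P* = 104.
With the rebate, buyers effectively pay Pb = Ps − 58, where Ps is the price sellers receive.
On the curves, Pb = 1952/17 - (2/17)x and Ps = 266/3 + (1/6)x; the wedge Ps − Pb = 58 gives 266/3 + (1/6)x − (1952/17 - (2/17)x) = 58, so x' = 296.
Then Pb = 1952/17 − (2/17)·296 = 80 and Ps = 266/3 + (1/6)·296 = 138.
Government outlay = subsidy × quantity = 58 × 296 = 17168.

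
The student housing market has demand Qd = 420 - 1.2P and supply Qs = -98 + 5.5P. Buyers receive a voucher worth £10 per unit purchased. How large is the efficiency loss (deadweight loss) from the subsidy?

Deadweight loss = 3300/67

Pre-subsidy: 420 - 1.2P = -98 + 5.5P gives P* = 5180/67, Q* = 21924/67.
With the rebate, buyers effectively pay Pb = Ps − 10, where Ps is the price sellers receive.
Demand in terms of Ps becomes Qd = 420 − 1.2(Ps − 10) = 432 - 1.2Ps. Setting this equal to supply: 432 - 1.2Ps = -98 + 5.5Ps, so Ps = 5300/67.
Buyers pay Pb = 5300/67 − 10 = 4630/67; Q' = -98 + 5.5·(5300/67) = 22584/67.
The subsidy expands output by 22584/67 − 21924/67 = 660/67 past the efficient level; on those units the gap between marginal cost and willingness to pay runs from 0 up to 10.
DWL = ½ × 10 × 660/67 = 3300/67.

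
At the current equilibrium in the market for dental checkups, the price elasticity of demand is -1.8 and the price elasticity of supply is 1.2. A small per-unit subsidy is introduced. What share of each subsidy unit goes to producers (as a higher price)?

For a small subsidy around the equilibrium, the benefit split depends on the relative slopes, which at a point are proportional to the elasticities.
Buyer share = εs/(εs + |εd|) = 1.2/(1.2 + 1.8) = 0.4; seller share = |εd|/(εs + |εd|) = 0.6.
So producers capture 0.6 of the subsidy.

Producer share = 0.6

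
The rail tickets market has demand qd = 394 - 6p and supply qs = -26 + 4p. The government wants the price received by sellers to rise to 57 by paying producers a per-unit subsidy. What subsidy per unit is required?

At a seller price of 57, quantity supplied is -26 + 4·57 = 202.
Buyers absorb 202 only when they pay pb with 394 − 6·pb = 202, i.e. pb = 32.
s = ps − pb = 57 − 32 = 25.

Required subsidy s = 25 per unit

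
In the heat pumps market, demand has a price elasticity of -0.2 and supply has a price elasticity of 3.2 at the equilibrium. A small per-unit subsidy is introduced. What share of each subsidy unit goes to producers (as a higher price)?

Producer share = 1/17

For a small subsidy around the equilibrium, the benefit split depends on the relative slopes, which at a point are proportional to the elasticities.
Buyer share = εs/(εs + |εd|) = 3.2/(3.2 + 0.2) = 16/17; seller share = |εd|/(εs + |εd|) = 1/17.
So producers capture 1/17 of the subsidy.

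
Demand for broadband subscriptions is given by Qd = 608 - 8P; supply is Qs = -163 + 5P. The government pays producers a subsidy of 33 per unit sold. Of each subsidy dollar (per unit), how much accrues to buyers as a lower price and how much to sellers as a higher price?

Pre-subsidy: 608 - 8P = -163 + 5P gives P* = 771/13, Q* = 1736/13.
With the subsidy, sellers receive Ps = Pb + 33 for each unit, where Pb is the price buyers pay.
Supply in terms of Pb becomes Qs = -163 + 5(Pb + 33) = 2 + 5Pb. Setting this equal to demand: 608 - 8Pb = 2 + 5Pb, so Pb = 606/13.
Sellers receive Ps = 606/13 + 33 = 1035/13; Q' = 608 − 8·(606/13) = 3056/13.
Buyers' price falls by P* − Pb = 771/13 − 606/13 = 165/13; sellers' price rises by Ps − P* = 1035/13 − 771/13 = 264/13.

Buyers gain 165/13 per unit; sellers gain 264/13 per unit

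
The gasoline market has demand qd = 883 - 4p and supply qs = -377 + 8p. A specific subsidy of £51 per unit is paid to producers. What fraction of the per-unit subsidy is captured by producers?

Producer share = 1/3

Pre-subsidy: 883 - 4p = -377 + 8p gives p* = 105, q* = 463.
With the subsidy, sellers receive ps = pb + 51 for each unit, where pb is the price buyers pay.
Supply in terms of pb becomes qs = -377 + 8(pb + 51) = 31 + 8pb. Setting this equal to demand: 883 - 4pb = 31 + 8pb, so pb = 71.
Sellers receive ps = 71 + 51 = 122; q' = 883 − 4·71 = 599.
Buyers' price falls by p* − pb = 105 − 71 = 34; sellers' price rises by ps − p* = 122 − 105 = 17.
So producers capture 17/51 = 1/3 of each unit of subsidy.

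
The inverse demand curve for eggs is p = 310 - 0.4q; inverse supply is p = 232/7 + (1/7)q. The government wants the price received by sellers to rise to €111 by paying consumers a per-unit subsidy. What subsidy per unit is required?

Required subsidy s = €19 per unit

At a seller price of 111, quantity supplied is -232 + 7·111 = 545.
Buyers absorb 545 only when they pay pb = 310 − 0.4·545 = 92.
s = ps − pb = 111 − 92 = 19.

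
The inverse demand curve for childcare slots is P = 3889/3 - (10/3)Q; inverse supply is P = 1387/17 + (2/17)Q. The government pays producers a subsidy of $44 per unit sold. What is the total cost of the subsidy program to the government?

Government cost = $16049

Pre-subsidy: 3889/3 - (10/3)Q = 1387/17 + (2/17)Q gives Q* = 352 and P* = 123.
With the subsidy, sellers receive Ps = Pb + 44 for each unit, where Pb is the price buyers pay.
On the curves, Pb = 3889/3 - (10/3)Q and Ps = 1387/17 + (2/17)Q; the wedge Ps − Pb = 44 gives 1387/17 + (2/17)Q − (3889/3 - (10/3)Q) = 44, so Q' = 364.75.
Then Pb = 3889/3 − (10/3)·364.75 = 80.5 and Ps = 1387/17 + (2/17)·364.75 = 124.5.
Government outlay = subsidy × quantity = 44 × 364.75 = 16049.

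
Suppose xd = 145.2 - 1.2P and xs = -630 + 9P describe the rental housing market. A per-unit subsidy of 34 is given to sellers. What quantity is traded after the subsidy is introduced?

Pre-subsidy: 145.2 - 1.2P = -630 + 9P gives P* = 76, x* = 54.
With the subsidy, sellers receive Ps = Pb + 34 for each unit, where Pb is the price buyers pay.
Supply in terms of Pb becomes xs = -630 + 9(Pb + 34) = -324 + 9Pb. Setting this equal to demand: 145.2 - 1.2Pb = -324 + 9Pb, so Pb = 46.
Sellers receive Ps = 46 + 34 = 80; x' = 145.2 − 1.2·46 = 90.

x' = 90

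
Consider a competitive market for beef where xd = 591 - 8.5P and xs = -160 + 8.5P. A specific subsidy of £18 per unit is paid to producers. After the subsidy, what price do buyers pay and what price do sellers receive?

Buyers pay 598/17; sellers receive 904/17

Pre-subsidy: 591 - 8.5P = -160 + 8.5P gives P* = 751/17, x* = 215.5.
With the subsidy, sellers receive Ps = Pb + 18 for each unit, where Pb is the price buyers pay.
Supply in terms of Pb becomes xs = -160 + 8.5(Pb + 18) = -7 + 8.5Pb. Setting this equal to demand: 591 - 8.5Pb = -7 + 8.5Pb, so Pb = 598/17.
Sellers receive Ps = 598/17 + 18 = 904/17; x' = 591 − 8.5·(598/17) = 292.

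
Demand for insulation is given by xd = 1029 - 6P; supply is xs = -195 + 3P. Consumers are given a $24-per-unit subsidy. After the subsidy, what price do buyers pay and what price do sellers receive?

Buyers pay $128; sellers receive $152

Pre-subsidy: 1029 - 6P = -195 + 3P gives P* = 136, x* = 213.
With the rebate, buyers effectively pay Pb = Ps − 24, where Ps is the price sellers receive.
Demand in terms of Ps becomes xd = 1029 − 6(Ps − 24) = 1173 - 6Ps. Setting this equal to supply: 1173 - 6Ps = -195 + 3Ps, so Ps = 152.
Buyers pay Pb = 152 − 24 = 128; x' = -195 + 3·152 = 261.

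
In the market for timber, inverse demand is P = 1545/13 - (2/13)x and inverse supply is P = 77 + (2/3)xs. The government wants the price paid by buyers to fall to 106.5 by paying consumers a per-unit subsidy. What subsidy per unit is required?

Required subsidy s = 24 per unit

At a buyer price of 106.5, quantity demanded is 772.5 − 6.5·106.5 = 80.25.
Sellers supply 80.25 only when they receive Ps = 77 + (2/3)·80.25 = 130.5.
s = Ps − Pb = 130.5 − 106.5 = 24.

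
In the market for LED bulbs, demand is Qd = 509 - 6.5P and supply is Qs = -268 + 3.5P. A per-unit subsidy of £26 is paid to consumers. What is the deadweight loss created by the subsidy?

Pre-subsidy: 509 - 6.5P = -268 + 3.5P gives P* = 77.7, Q* = 3.95.
With the rebate, buyers effectively pay Pb = Ps − 26, where Ps is the price sellers receive.
Demand in terms of Ps becomes Qd = 509 − 6.5(Ps − 26) = 678 - 6.5Ps. Setting this equal to supply: 678 - 6.5Ps = -268 + 3.5Ps, so Ps = 94.6.
Buyers pay Pb = 94.6 − 26 = 68.6; Q' = -268 + 3.5·94.6 = 63.1.
The subsidy expands output by 63.1 − 3.95 = 59.15 past the efficient level; on those units the gap between marginal cost and willingness to pay runs from 0 up to 26.
DWL = ½ × 26 × 59.15 = 768.95.

Deadweight loss = £768.95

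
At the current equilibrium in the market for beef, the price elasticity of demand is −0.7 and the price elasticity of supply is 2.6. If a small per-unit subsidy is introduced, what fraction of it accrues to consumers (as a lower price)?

Consumer share = 26/33

For a small subsidy around the equilibrium, the benefit split depends on the relative slopes, which at a point are proportional to the elasticities.
Buyer share = εs/(εs + |εd|) = 2.6/(2.6 + 0.7) = 26/33; seller share = |εd|/(εs + |εd|) = 7/33.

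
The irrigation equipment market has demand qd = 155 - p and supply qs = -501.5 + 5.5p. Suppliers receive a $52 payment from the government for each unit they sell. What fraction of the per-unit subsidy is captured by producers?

Producer share = 2/13

Pre-subsidy: 155 - p = -501.5 + 5.5p gives p* = 101, q* = 54.
With the subsidy, sellers receive ps = pb + 52 for each unit, where pb is the price buyers pay.
Supply in terms of pb becomes qs = -501.5 + 5.5(pb + 52) = -215.5 + 5.5pb. Setting this equal to demand: 155 - pb = -215.5 + 5.5pb, so pb = 57.
Sellers receive ps = 57 + 52 = 109; q' = 155 − 1·57 = 98.
Buyers' price falls by p* − pb = 101 − 57 = 44; sellers' price rises by ps − p* = 109 − 101 = 8.
So producers capture 8/52 = 2/13 of each unit of subsidy.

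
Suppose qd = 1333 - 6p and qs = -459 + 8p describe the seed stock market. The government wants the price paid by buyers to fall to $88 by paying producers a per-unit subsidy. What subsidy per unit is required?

Required subsidy s = $70 per unit

At a buyer price of 88, quantity demanded is 1333 − 6·88 = 805.
Sellers supply 805 only when they receive ps with -459 + 8·ps = 805, i.e. ps = 158.
s = ps − pb = 158 − 88 = 70.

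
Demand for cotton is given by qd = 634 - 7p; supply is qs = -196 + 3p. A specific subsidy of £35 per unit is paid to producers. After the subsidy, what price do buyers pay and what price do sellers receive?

Buyers pay £72.5; sellers receive £107.5

Pre-subsidy: 634 - 7p = -196 + 3p gives p* = 83, q* = 53.
With the subsidy, sellers receive ps = pb + 35 for each unit, where pb is the price buyers pay.
Supply in terms of pb becomes qs = -196 + 3(pb + 35) = -91 + 3pb. Setting this equal to demand: 634 - 7pb = -91 + 3pb, so pb = 72.5.
Sellers receive ps = 72.5 + 35 = 107.5; q' = 634 − 7·72.5 = 126.5.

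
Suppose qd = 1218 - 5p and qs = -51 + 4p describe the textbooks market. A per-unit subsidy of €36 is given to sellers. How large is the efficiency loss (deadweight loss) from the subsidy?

Deadweight loss = €1440

Pre-subsidy: 1218 - 5p = -51 + 4p gives p* = 141, q* = 513.
With the subsidy, sellers receive ps = pb + 36 for each unit, where pb is the price buyers pay.
Supply in terms of pb becomes qs = -51 + 4(pb + 36) = 93 + 4pb. Setting this equal to demand: 1218 - 5pb = 93 + 4pb, so pb = 125.
Sellers receive ps = 125 + 36 = 161; q' = 1218 − 5·125 = 593.
The subsidy expands output by 593 − 513 = 80 past the efficient level; on those units the gap between marginal cost and willingness to pay runs from 0 up to 36.
DWL = ½ × 36 × 80 = 1440.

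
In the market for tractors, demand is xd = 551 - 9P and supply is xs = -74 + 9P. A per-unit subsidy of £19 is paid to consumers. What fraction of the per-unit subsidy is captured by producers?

Producer share = 0.5

Pre-subsidy: 551 - 9P = -74 + 9P gives P* = 625/18, x* = 238.5.
With the rebate, buyers effectively pay Pb = Ps − 19, where Ps is the price sellers receive.
Demand in terms of Ps becomes xd = 551 − 9(Ps − 19) = 722 - 9Ps. Setting this equal to supply: 722 - 9Ps = -74 + 9Ps, so Ps = 398/9.
Buyers pay Pb = 398/9 − 19 = 227/9; x' = -74 + 9·(398/9) = 324.
Buyers' price falls by P* − Pb = 625/18 − 227/9 = 9.5; sellers' price rises by Ps − P* = 398/9 − 625/18 = 9.5.
So producers capture 9.5/19 = 0.5 of each unit of subsidy.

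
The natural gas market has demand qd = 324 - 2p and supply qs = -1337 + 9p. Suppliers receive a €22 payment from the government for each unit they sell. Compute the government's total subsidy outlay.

Government cost = €1276

Pre-subsidy: 324 - 2p = -1337 + 9p gives p* = 151, q* = 22.
With the subsidy, sellers receive ps = pb + 22 for each unit, where pb is the price buyers pay.
Supply in terms of pb becomes qs = -1337 + 9(pb + 22) = -1139 + 9pb. Setting this equal to demand: 324 - 2pb = -1139 + 9pb, so pb = 133.
Sellers receive ps = 133 + 22 = 155; q' = 324 − 2·133 = 58.
Government outlay = subsidy × quantity = 22 × 58 = 1276.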